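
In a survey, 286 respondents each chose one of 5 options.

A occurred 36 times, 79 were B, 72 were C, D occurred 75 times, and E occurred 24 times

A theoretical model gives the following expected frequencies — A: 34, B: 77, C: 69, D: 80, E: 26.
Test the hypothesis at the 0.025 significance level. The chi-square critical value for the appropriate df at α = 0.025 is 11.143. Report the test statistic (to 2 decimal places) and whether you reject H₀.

cat         O        E   (O−E)²/E
A          36       34      0.118
B          79       77      0.052
C          72       69      0.130
D          75       80      0.313
E          24       26      0.154
Sum = 0.77
df = 4. Since 0.77 < 11.143, we do not reject H₀.

0.77; do not reject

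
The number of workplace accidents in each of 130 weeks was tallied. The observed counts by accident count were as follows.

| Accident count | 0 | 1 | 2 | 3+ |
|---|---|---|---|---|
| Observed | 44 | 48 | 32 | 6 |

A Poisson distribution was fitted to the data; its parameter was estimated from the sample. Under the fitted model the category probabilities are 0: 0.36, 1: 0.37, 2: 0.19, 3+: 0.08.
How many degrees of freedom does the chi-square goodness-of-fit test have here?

There are k = 4 categories and 1 parameter estimated from the data, so df = 4 − 1 − 1 = 2.

2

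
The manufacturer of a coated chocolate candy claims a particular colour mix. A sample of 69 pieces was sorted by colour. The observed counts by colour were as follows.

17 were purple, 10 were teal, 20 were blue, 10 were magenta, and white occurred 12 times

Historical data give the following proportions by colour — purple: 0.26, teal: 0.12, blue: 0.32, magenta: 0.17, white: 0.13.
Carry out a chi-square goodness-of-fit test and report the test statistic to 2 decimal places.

1.88

Expected counts E_i = n·p_i: 69×0.26 = 17.94, 69×0.12 = 8.28, 69×0.32 = 22.08, 69×0.17 = 11.73, 69×0.13 = 8.97.
χ² = (17−17.94)²/17.94 + (10−8.28)²/8.28 + (20−22.08)²/22.08 + (10−11.73)²/11.73 + (12−8.97)²/8.97
   = 0.049 + 0.357 + 0.196 + 0.255 + 1.024
Sum = 1.88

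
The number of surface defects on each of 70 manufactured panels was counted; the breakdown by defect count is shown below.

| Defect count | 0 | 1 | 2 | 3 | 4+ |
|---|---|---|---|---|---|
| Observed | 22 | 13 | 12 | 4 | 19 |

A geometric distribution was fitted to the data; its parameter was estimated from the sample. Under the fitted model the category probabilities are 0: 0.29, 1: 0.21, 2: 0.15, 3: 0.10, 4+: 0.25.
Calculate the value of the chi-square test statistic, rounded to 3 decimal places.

Expected counts E_i = n·p_i: 70×0.29 = 20.3, 70×0.21 = 14.7, 70×0.15 = 10.5, 70×0.10 = 7, 70×0.25 = 17.5.
cat         O        E   (O−E)²/E
0          22     20.3     0.1424
1          13     14.7     0.1966
2          12     10.5     0.2143
3           4        7     1.2857
4+         19     17.5     0.1286
Sum = 1.968

1.968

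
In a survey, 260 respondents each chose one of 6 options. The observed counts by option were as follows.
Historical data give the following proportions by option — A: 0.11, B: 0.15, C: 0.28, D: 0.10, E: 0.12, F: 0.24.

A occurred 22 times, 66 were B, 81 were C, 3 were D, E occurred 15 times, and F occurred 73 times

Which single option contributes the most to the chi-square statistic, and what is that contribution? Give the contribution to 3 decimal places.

Expected counts E_i = n·p_i: 260×0.11 = 28.6, 260×0.15 = 39, 260×0.28 = 72.8, 260×0.10 = 26, 260×0.12 = 31.2, 260×0.24 = 62.4.
χ² = (22−28.6)²/28.6 + (66−39)²/39 + (81−72.8)²/72.8 + (3−26)²/26 + (15−31.2)²/31.2 + (73−62.4)²/62.4
   = 1.5231 + 18.6923 + 0.9236 + 20.3462 + 8.4115 + 1.8006
The largest term is for D: 20.346.

D, 20.346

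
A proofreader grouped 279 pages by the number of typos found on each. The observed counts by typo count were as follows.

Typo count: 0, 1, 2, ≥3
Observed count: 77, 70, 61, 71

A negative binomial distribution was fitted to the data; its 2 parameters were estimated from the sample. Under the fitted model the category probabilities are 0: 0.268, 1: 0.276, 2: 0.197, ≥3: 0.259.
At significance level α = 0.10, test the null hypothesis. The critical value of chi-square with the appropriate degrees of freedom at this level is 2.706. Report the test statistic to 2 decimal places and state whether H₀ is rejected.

Expected counts E_i = n·p_i: 279×0.268 = 74.772, 279×0.276 = 77.004, 279×0.197 = 54.963, 279×0.259 = 72.261.
cat         O        E   (O−E)²/E
0          77   74.772      0.066
1          70   77.004      0.637
2          61   54.963      0.663
≥3         71   72.261      0.022
Sum = 1.39
df = 1. Since 1.39 < 2.706, we do not reject H₀.

1.39; do not reject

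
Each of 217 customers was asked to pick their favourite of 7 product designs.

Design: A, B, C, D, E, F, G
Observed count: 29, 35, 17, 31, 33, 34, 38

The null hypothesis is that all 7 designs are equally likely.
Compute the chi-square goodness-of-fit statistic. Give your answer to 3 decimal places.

Expected count for each of the 7 categories: 217/7 = 31.
cat         O        E   (O−E)²/E
A          29       31     0.1290
B          35       31     0.5161
C          17       31     6.3226
D          31       31     0.0000
E          33       31     0.1290
F          34       31     0.2903
G          38       31     1.5806
Sum = 8.968

8.968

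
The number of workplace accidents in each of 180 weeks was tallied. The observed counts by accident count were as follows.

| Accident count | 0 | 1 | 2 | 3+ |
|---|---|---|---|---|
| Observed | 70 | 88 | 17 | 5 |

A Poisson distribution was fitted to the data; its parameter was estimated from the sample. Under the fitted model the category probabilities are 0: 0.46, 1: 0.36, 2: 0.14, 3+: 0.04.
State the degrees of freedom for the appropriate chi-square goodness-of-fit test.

2

There are k = 4 categories and 1 parameter estimated from the data, so df = 4 − 1 − 1 = 2.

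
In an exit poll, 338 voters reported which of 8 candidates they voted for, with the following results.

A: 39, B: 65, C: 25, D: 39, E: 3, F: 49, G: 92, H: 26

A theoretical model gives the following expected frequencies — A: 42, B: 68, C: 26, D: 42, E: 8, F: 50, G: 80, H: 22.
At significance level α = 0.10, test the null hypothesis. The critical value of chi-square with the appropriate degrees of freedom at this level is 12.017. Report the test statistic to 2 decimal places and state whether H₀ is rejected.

6.27; do not reject

cat         O        E   (O−E)²/E
A          39       42      0.214
B          65       68      0.132
C          25       26      0.038
D          39       42      0.214
E           3        8      3.125
F          49       50      0.020
G          92       80      1.800
H          26       22      0.727
Sum = 6.27
df = 7. Since 6.27 < 12.017, we do not reject H₀.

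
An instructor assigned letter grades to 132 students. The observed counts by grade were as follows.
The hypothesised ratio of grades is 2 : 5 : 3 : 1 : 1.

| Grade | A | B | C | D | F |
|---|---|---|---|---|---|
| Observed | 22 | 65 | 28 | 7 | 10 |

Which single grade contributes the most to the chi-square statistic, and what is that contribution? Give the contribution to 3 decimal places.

B, 1.818

Ratio total = 12. Expected counts: 132×2/12 = 22, 132×5/12 = 55, 132×3/12 = 33, 132×1/12 = 11, 132×1/12 = 11.
cat         O        E   (O−E)²/E
A          22       22     0.0000
B          65       55     1.8182
C          28       33     0.7576
D           7       11     1.4545
F          10       11     0.0909
The largest term is for B: 1.818.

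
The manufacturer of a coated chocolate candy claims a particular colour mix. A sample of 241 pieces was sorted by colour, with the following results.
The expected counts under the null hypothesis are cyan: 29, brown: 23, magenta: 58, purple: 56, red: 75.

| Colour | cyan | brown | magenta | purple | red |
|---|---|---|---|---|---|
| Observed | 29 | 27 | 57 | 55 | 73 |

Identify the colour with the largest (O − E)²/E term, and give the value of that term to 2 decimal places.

cyan: (29 − 29)²/29 = 0/29 = 0.000
brown: (27 − 23)²/23 = 16/23 = 0.696
magenta: (57 − 58)²/58 = 1/58 = 0.017
purple: (55 − 56)²/56 = 1/56 = 0.018
red: (73 − 75)²/75 = 4/75 = 0.053
The largest term is for brown: 0.70.

brown, 0.70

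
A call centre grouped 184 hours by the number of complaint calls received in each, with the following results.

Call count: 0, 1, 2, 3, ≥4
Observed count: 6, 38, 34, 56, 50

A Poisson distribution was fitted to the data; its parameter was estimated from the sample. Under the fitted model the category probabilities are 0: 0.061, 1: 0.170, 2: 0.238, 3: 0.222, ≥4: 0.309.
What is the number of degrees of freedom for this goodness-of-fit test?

There are k = 5 categories and 1 parameter estimated from the data, so df = 5 − 1 − 1 = 3.

3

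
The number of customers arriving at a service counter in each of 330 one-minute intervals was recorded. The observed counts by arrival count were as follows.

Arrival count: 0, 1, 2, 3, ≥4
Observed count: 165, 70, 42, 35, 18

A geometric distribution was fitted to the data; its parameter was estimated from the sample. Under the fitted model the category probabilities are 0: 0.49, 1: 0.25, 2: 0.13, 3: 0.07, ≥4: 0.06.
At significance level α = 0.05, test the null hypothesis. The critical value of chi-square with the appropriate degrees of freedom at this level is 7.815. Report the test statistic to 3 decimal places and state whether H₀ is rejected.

8.274; reject

Expected counts E_i = n·p_i: 330×0.49 = 161.7, 330×0.25 = 82.5, 330×0.13 = 42.9, 330×0.07 = 23.1, 330×0.06 = 19.8.
0: (165 − 161.7)²/161.7 = 10.89/161.7 = 0.0673
1: (70 − 82.5)²/82.5 = 156.25/82.5 = 1.8939
2: (42 − 42.9)²/42.9 = 0.81/42.9 = 0.0189
3: (35 − 23.1)²/23.1 = 141.61/23.1 = 6.1303
≥4: (18 − 19.8)²/19.8 = 3.24/19.8 = 0.1636
Sum = 8.274
df = 3. Since 8.274 > 7.815, we reject H₀.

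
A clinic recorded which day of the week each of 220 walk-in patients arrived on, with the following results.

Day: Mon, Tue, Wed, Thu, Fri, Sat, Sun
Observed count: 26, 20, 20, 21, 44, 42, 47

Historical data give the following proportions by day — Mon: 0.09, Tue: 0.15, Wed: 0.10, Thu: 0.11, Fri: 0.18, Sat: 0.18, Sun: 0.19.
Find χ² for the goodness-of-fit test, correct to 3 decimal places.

8.949

Expected counts E_i = n·p_i: 220×0.09 = 19.8, 220×0.15 = 33, 220×0.10 = 22, 220×0.11 = 24.2, 220×0.18 = 39.6, 220×0.18 = 39.6, 220×0.19 = 41.8.
cat         O        E   (O−E)²/E
Mon        26     19.8     1.9414
Tue        20       33     5.1212
Wed        20       22     0.1818
Thu        21     24.2     0.4231
Fri        44     39.6     0.4889
Sat        42     39.6     0.1455
Sun        47     41.8     0.6469
Sum = 8.949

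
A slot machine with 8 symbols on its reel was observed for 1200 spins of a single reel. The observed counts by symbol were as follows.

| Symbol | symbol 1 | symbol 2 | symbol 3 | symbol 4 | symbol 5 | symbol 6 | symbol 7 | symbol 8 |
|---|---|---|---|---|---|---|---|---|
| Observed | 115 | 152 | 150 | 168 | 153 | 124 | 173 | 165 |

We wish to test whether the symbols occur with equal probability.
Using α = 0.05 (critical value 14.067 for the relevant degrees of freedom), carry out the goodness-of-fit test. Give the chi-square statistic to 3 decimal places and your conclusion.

Expected count for each of the 8 categories: 1200/8 = 150.
χ² = (115−150)²/150 + (152−150)²/150 + (150−150)²/150 + (168−150)²/150 + (153−150)²/150 + (124−150)²/150 + (173−150)²/150 + (165−150)²/150
   = 8.1667 + 0.0267 + 0.0000 + 2.1600 + 0.0600 + 4.5067 + 3.5267 + 1.5000
Sum = 19.947
df = 7. Since 19.947 > 14.067, we reject H₀.

19.947; reject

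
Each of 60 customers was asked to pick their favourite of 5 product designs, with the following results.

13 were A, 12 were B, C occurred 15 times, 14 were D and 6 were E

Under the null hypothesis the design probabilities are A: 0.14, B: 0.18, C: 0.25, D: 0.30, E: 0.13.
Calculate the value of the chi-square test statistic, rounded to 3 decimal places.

3.957

Expected counts E_i = n·p_i: 60×0.14 = 8.4, 60×0.18 = 10.8, 60×0.25 = 15, 60×0.30 = 18, 60×0.13 = 7.8.
cat         O        E   (O−E)²/E
A          13      8.4     2.5190
B          12     10.8     0.1333
C          15       15     0.0000
D          14       18     0.8889
E           6      7.8     0.4154
Sum = 3.957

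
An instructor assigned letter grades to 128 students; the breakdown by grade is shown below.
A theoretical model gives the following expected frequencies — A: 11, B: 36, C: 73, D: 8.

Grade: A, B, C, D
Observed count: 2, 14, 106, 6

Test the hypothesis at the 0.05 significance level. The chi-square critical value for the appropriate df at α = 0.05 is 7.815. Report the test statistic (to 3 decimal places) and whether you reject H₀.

36.226; reject

A: (2 − 11)²/11 = 81/11 = 7.3636
B: (14 − 36)²/36 = 484/36 = 13.4444
C: (106 − 73)²/73 = 1089/73 = 14.9178
D: (6 − 8)²/8 = 4/8 = 0.5000
Sum = 36.226
df = 3. Since 36.226 > 7.815, we reject H₀.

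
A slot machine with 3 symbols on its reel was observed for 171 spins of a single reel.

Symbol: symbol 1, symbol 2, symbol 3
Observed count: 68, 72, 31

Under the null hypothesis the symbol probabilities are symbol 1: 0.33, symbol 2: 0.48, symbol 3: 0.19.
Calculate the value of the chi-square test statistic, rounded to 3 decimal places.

3.678

Expected counts E_i = n·p_i: 171×0.33 = 56.43, 171×0.48 = 82.08, 171×0.19 = 32.49.
symbol 1: (68 − 56.43)²/56.43 = 133.8649/56.43 = 2.3722
symbol 2: (72 − 82.08)²/82.08 = 101.6064/82.08 = 1.2379
symbol 3: (31 − 32.49)²/32.49 = 2.2201/32.49 = 0.0683
Sum = 3.678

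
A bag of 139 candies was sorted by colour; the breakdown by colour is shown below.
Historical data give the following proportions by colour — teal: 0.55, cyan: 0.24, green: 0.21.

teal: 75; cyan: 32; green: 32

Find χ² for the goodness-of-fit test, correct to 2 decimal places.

Expected counts E_i = n·p_i: 139×0.55 = 76.45, 139×0.24 = 33.36, 139×0.21 = 29.19.
cat         O        E   (O−E)²/E
teal       75    76.45      0.028
cyan       32    33.36      0.055
green      32    29.19      0.271
Sum = 0.35

0.35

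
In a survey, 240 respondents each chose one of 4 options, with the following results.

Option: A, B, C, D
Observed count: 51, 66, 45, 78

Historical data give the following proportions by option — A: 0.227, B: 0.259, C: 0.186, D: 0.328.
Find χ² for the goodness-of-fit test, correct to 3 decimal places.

0.469

Expected counts E_i = n·p_i: 240×0.227 = 54.48, 240×0.259 = 62.16, 240×0.186 = 44.64, 240×0.328 = 78.72.
cat         O        E   (O−E)²/E
A          51    54.48     0.2223
B          66    62.16     0.2372
C          45    44.64     0.0029
D          78    78.72     0.0066
Sum = 0.469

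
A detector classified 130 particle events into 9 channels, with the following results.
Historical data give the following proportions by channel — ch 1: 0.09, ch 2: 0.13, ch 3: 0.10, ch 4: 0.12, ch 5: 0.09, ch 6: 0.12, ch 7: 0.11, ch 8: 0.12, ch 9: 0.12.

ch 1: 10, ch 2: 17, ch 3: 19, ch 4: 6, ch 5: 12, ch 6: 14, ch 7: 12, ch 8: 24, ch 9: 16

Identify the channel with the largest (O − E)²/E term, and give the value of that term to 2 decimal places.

Expected counts E_i = n·p_i: 130×0.09 = 11.7, 130×0.13 = 16.9, 130×0.10 = 13, 130×0.12 = 15.6, 130×0.09 = 11.7, 130×0.12 = 15.6, 130×0.11 = 14.3, 130×0.12 = 15.6, 130×0.12 = 15.6.
ch 1: (10 − 11.7)²/11.7 = 2.89/11.7 = 0.247
ch 2: (17 − 16.9)²/16.9 = 0.01/16.9 = 0.001
ch 3: (19 − 13)²/13 = 36/13 = 2.769
ch 4: (6 − 15.6)²/15.6 = 92.16/15.6 = 5.908
ch 5: (12 − 11.7)²/11.7 = 0.09/11.7 = 0.008
ch 6: (14 − 15.6)²/15.6 = 2.56/15.6 = 0.164
ch 7: (12 − 14.3)²/14.3 = 5.29/14.3 = 0.370
ch 8: (24 − 15.6)²/15.6 = 70.56/15.6 = 4.523
ch 9: (16 − 15.6)²/15.6 = 0.16/15.6 = 0.010
The largest term is for ch 4: 5.91.

ch 4, 5.91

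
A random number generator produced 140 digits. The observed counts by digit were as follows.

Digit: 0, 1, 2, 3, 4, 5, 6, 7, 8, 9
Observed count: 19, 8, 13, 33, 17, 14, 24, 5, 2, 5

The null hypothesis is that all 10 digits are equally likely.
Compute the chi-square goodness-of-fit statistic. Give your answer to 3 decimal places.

59.857

Under H₀ each category has probability 1/10, so each expected count is 140/10 = 14.
χ² = (19−14)²/14 + (8−14)²/14 + (13−14)²/14 + (33−14)²/14 + (17−14)²/14 + (14−14)²/14 + (24−14)²/14 + (5−14)²/14 + (2−14)²/14 + (5−14)²/14
   = 1.7857 + 2.5714 + 0.0714 + 25.7857 + 0.6429 + 0.0000 + 7.1429 + 5.7857 + 10.2857 + 5.7857
Sum = 59.857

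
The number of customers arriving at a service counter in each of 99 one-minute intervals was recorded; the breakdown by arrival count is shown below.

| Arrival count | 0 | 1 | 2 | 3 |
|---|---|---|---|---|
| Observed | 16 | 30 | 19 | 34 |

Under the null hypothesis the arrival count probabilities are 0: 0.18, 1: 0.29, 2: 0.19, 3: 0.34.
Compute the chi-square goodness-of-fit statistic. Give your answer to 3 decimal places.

0.249

Expected counts E_i = n·p_i: 99×0.18 = 17.82, 99×0.29 = 28.71, 99×0.19 = 18.81, 99×0.34 = 33.66.
0: (16 − 17.82)²/17.82 = 3.3124/17.82 = 0.1859
1: (30 − 28.71)²/28.71 = 1.6641/28.71 = 0.0580
2: (19 − 18.81)²/18.81 = 0.0361/18.81 = 0.0019
3: (34 − 33.66)²/33.66 = 0.1156/33.66 = 0.0034
Sum = 0.249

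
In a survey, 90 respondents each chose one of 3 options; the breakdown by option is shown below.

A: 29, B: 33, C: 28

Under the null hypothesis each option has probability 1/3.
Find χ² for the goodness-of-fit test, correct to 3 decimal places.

0.467

Under H₀ each category has probability 1/3, so each expected count is 90/3 = 30.
cat         O        E   (O−E)²/E
A          29       30     0.0333
B          33       30     0.3000
C          28       30     0.1333
Sum = 0.467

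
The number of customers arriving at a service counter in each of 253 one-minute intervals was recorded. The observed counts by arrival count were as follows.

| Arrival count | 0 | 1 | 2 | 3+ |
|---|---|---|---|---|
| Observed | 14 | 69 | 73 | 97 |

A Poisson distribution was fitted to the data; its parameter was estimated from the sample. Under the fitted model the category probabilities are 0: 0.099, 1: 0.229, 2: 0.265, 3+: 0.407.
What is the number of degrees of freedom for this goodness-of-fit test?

2

There are k = 4 categories and 1 parameter estimated from the data, so df = 4 − 1 − 1 = 2.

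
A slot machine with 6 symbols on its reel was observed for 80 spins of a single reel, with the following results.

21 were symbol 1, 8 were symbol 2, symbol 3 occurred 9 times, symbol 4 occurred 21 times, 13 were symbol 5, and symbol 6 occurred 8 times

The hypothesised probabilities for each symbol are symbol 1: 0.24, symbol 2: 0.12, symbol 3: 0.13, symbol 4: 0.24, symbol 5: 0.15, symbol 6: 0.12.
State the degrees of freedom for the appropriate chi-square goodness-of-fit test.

5

There are k = 6 categories and no parameters were estimated from the data, so df = 6 − 1 = 5.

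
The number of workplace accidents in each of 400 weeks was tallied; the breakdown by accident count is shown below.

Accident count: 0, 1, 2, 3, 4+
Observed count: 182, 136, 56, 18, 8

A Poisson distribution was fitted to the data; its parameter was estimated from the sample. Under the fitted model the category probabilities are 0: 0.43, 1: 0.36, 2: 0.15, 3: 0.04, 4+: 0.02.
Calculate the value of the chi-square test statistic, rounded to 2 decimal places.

1.54

Expected counts E_i = n·p_i: 400×0.43 = 172, 400×0.36 = 144, 400×0.15 = 60, 400×0.04 = 16, 400×0.02 = 8.
cat         O        E   (O−E)²/E
0         182      172      0.581
1         136      144      0.444
2          56       60      0.267
3          18       16      0.250
4+          8        8      0.000
Sum = 1.54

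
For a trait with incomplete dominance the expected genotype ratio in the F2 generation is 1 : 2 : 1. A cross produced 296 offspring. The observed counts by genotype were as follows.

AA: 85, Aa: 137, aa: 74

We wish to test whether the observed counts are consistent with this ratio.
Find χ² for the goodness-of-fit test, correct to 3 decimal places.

Ratio total = 4. Expected counts: 296×1/4 = 74, 296×2/4 = 148, 296×1/4 = 74.
AA: (85 − 74)²/74 = 121/74 = 1.6351
Aa: (137 − 148)²/148 = 121/148 = 0.8176
aa: (74 − 74)²/74 = 0/74 = 0.0000
Sum = 2.453

2.453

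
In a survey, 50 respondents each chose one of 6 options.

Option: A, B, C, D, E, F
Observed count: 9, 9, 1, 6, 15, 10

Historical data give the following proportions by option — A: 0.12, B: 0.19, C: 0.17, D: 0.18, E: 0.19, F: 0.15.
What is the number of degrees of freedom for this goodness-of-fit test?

5

There are k = 6 categories and no parameters were estimated from the data, so df = 6 − 1 = 5.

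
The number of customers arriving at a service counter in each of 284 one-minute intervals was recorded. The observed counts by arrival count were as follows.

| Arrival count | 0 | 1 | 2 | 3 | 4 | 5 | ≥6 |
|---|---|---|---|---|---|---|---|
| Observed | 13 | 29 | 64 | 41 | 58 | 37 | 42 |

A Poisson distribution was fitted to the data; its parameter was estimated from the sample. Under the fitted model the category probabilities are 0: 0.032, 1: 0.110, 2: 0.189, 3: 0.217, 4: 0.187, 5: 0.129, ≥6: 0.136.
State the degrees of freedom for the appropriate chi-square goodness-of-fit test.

There are k = 7 categories and 1 parameter estimated from the data, so df = 7 − 1 − 1 = 5.

5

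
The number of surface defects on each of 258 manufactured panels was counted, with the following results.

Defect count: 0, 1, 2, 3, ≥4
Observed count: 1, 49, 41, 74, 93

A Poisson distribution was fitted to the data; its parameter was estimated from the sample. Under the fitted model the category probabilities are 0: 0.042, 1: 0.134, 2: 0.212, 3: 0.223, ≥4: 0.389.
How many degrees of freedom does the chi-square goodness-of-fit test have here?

There are k = 5 categories and 1 parameter estimated from the data, so df = 5 − 1 − 1 = 3.

3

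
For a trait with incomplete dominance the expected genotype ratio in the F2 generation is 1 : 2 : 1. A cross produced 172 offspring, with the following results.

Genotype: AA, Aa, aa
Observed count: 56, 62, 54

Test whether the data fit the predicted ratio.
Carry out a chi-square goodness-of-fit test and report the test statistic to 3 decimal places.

Ratio total = 4. Expected counts: 172×1/4 = 43, 172×2/4 = 86, 172×1/4 = 43.
AA: (56 − 43)²/43 = 169/43 = 3.9302
Aa: (62 − 86)²/86 = 576/86 = 6.6977
aa: (54 − 43)²/43 = 121/43 = 2.8140
Sum = 13.442

13.442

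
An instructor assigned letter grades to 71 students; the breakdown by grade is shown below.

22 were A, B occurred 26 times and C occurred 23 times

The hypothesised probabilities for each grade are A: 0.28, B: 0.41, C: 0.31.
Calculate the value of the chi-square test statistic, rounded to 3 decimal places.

Expected counts E_i = n·p_i: 71×0.28 = 19.88, 71×0.41 = 29.11, 71×0.31 = 22.01.
cat         O        E   (O−E)²/E
A          22    19.88     0.2261
B          26    29.11     0.3323
C          23    22.01     0.0445
Sum = 0.603

0.603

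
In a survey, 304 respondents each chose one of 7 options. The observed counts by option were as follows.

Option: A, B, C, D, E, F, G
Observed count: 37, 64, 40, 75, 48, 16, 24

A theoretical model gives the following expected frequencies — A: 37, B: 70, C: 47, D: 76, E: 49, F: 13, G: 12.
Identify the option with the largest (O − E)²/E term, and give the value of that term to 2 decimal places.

G, 12.00

cat         O        E   (O−E)²/E
A          37       37      0.000
B          64       70      0.514
C          40       47      1.043
D          75       76      0.013
E          48       49      0.020
F          16       13      0.692
G          24       12     12.000
The largest term is for G: 12.00.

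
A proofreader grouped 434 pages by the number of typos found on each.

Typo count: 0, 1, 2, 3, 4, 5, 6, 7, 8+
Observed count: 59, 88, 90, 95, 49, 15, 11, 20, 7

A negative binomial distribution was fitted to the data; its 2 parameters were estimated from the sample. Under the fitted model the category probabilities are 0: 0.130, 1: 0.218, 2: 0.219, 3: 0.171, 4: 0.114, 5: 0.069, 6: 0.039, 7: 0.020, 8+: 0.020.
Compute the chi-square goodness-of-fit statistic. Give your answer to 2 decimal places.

31.30

Expected counts E_i = n·p_i: 434×0.130 = 56.42, 434×0.218 = 94.612, 434×0.219 = 95.046, 434×0.171 = 74.214, 434×0.114 = 49.476, 434×0.069 = 29.946, 434×0.039 = 16.926, 434×0.020 = 8.68, 434×0.020 = 8.68.
χ² = (59−56.42)²/56.42 + (88−94.612)²/94.612 + (90−95.046)²/95.046 + (95−74.214)²/74.214 + (49−49.476)²/49.476 + (15−29.946)²/29.946 + (11−16.926)²/16.926 + (20−8.68)²/8.68 + (7−8.68)²/8.68
   = 0.118 + 0.462 + 0.268 + 5.822 + 0.005 + 7.460 + 2.075 + 14.763 + 0.325
Sum = 31.30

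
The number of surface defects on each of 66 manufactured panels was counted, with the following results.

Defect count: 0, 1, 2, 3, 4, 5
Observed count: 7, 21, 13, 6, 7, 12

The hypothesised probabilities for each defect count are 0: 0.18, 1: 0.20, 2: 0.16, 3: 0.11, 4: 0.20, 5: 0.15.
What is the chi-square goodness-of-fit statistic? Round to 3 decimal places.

Expected counts E_i = n·p_i: 66×0.18 = 11.88, 66×0.20 = 13.2, 66×0.16 = 10.56, 66×0.11 = 7.26, 66×0.20 = 13.2, 66×0.15 = 9.9.
0: (7 − 11.88)²/11.88 = 23.8144/11.88 = 2.0046
1: (21 − 13.2)²/13.2 = 60.84/13.2 = 4.6091
2: (13 − 10.56)²/10.56 = 5.9536/10.56 = 0.5638
3: (6 − 7.26)²/7.26 = 1.5876/7.26 = 0.2187
4: (7 − 13.2)²/13.2 = 38.44/13.2 = 2.9121
5: (12 − 9.9)²/9.9 = 4.41/9.9 = 0.4455
Sum = 10.754

10.754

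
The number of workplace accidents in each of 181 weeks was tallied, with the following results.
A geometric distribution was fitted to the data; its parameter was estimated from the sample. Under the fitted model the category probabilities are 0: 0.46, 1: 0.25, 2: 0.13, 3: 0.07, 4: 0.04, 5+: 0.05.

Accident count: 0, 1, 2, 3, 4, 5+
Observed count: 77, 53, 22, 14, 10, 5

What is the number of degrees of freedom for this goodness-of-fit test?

4

There are k = 6 categories and 1 parameter estimated from the data, so df = 6 − 1 − 1 = 4.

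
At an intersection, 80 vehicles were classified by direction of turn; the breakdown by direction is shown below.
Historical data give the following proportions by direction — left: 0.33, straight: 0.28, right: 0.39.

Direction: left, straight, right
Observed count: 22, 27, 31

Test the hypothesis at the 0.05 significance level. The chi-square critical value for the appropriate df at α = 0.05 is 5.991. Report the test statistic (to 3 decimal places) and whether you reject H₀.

Expected counts E_i = n·p_i: 80×0.33 = 26.4, 80×0.28 = 22.4, 80×0.39 = 31.2.
left: (22 − 26.4)²/26.4 = 19.36/26.4 = 0.7333
straight: (27 − 22.4)²/22.4 = 21.16/22.4 = 0.9446
right: (31 − 31.2)²/31.2 = 0.04/31.2 = 0.0013
Sum = 1.679
df = 2. Since 1.679 < 5.991, we do not reject H₀.

1.679; do not reject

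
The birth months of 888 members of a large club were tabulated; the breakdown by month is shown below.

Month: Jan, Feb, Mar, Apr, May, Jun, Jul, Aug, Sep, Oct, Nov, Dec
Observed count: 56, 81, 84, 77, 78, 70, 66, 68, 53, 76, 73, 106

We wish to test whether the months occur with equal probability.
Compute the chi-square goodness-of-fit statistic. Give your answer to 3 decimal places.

Under H₀ each category has probability 1/12, so each expected count is 888/12 = 74.
χ² = (56−74)²/74 + (81−74)²/74 + (84−74)²/74 + (77−74)²/74 + (78−74)²/74 + (70−74)²/74 + (66−74)²/74 + (68−74)²/74 + (53−74)²/74 + (76−74)²/74 + (73−74)²/74 + (106−74)²/74
   = 4.3784 + 0.6622 + 1.3514 + 0.1216 + 0.2162 + 0.2162 + 0.8649 + 0.4865 + 5.9595 + 0.0541 + 0.0135 + 13.8378
Sum = 28.162

28.162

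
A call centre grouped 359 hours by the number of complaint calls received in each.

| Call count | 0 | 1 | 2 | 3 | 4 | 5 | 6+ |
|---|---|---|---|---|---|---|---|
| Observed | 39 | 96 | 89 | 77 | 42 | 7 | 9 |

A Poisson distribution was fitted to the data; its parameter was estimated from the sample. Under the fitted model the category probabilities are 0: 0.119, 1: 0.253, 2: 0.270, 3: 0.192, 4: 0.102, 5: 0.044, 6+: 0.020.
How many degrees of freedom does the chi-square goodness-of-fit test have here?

There are k = 7 categories and 1 parameter estimated from the data, so df = 7 − 1 − 1 = 5.

5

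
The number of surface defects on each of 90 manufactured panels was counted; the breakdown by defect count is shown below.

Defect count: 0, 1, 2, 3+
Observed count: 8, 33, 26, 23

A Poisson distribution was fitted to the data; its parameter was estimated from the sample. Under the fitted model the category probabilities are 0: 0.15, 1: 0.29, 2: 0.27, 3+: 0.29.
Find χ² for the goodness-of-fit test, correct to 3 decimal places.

Expected counts E_i = n·p_i: 90×0.15 = 13.5, 90×0.29 = 26.1, 90×0.27 = 24.3, 90×0.29 = 26.1.
χ² = (8−13.5)²/13.5 + (33−26.1)²/26.1 + (26−24.3)²/24.3 + (23−26.1)²/26.1
   = 2.2407 + 1.8241 + 0.1189 + 0.3682
Sum = 4.552

4.552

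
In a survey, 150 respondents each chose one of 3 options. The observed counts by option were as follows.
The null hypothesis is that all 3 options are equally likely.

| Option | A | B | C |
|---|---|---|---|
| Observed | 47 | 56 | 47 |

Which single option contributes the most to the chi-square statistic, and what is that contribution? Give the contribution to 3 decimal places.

B, 0.720

Under H₀ each category has probability 1/3, so each expected count is 150/3 = 50.
cat         O        E   (O−E)²/E
A          47       50     0.1800
B          56       50     0.7200
C          47       50     0.1800
The largest term is for B: 0.720.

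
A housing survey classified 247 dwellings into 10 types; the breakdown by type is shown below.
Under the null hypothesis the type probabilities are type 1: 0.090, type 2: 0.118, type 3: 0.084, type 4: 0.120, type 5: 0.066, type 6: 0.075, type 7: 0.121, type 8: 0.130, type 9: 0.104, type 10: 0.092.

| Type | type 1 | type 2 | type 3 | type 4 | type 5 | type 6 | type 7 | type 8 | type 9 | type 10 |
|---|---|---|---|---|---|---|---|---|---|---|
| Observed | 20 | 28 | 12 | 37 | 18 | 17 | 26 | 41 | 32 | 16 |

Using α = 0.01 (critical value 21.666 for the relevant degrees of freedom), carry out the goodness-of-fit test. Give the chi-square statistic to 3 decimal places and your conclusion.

12.595; do not reject

Expected counts E_i = n·p_i: 247×0.090 = 22.23, 247×0.118 = 29.146, 247×0.084 = 20.748, 247×0.120 = 29.64, 247×0.066 = 16.302, 247×0.075 = 18.525, 247×0.121 = 29.887, 247×0.130 = 32.11, 247×0.104 = 25.688, 247×0.092 = 22.724.
χ² = (20−22.23)²/22.23 + (28−29.146)²/29.146 + (12−20.748)²/20.748 + (37−29.64)²/29.64 + (18−16.302)²/16.302 + (17−18.525)²/18.525 + (26−29.887)²/29.887 + (41−32.11)²/32.11 + (32−25.688)²/25.688 + (16−22.724)²/22.724
   = 0.2237 + 0.0451 + 3.6884 + 1.8276 + 0.1769 + 0.1255 + 0.5055 + 2.4613 + 1.5510 + 1.9896
Sum = 12.595
df = 9. Since 12.595 < 21.666, we do not reject H₀.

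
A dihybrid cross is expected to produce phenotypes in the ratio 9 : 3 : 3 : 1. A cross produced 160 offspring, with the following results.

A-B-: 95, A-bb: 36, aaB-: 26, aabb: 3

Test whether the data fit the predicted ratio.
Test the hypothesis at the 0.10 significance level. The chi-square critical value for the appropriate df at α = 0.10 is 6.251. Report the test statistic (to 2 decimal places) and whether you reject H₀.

Ratio total = 16. Expected counts: 160×9/16 = 90, 160×3/16 = 30, 160×3/16 = 30, 160×1/16 = 10.
χ² = (95−90)²/90 + (36−30)²/30 + (26−30)²/30 + (3−10)²/10
   = 0.278 + 1.200 + 0.533 + 4.900
Sum = 6.91
df = 3. Since 6.91 > 6.251, we reject H₀.

6.91; reject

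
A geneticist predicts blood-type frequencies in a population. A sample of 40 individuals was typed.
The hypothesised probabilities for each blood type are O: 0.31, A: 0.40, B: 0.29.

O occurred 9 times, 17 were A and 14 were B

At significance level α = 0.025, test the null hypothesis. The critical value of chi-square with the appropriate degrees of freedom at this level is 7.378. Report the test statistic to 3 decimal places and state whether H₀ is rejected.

1.491; do not reject

Expected counts E_i = n·p_i: 40×0.31 = 12.4, 40×0.40 = 16, 40×0.29 = 11.6.
χ² = (9−12.4)²/12.4 + (17−16)²/16 + (14−11.6)²/11.6
   = 0.9323 + 0.0625 + 0.4966
Sum = 1.491
df = 2. Since 1.491 < 7.378, we do not reject H₀.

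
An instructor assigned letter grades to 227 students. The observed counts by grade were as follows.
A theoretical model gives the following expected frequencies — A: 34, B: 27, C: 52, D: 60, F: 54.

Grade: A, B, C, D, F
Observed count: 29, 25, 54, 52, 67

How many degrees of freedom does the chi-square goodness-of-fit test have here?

4

There are k = 5 categories and no parameters were estimated from the data, so df = 5 − 1 = 4.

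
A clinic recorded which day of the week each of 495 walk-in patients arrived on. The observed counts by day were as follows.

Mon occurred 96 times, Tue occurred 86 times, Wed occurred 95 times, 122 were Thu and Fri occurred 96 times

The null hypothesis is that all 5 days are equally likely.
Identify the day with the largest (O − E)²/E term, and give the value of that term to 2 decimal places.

Thu, 5.34

Expected count for each of the 5 categories: 495/5 = 99.
Mon: (96 − 99)²/99 = 9/99 = 0.091
Tue: (86 − 99)²/99 = 169/99 = 1.707
Wed: (95 − 99)²/99 = 16/99 = 0.162
Thu: (122 − 99)²/99 = 529/99 = 5.343
Fri: (96 − 99)²/99 = 9/99 = 0.091
The largest term is for Thu: 5.34.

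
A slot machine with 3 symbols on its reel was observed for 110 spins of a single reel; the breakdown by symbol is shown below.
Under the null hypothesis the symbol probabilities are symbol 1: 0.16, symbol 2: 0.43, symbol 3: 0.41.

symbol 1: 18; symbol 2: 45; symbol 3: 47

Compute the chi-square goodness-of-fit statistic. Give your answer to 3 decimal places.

Expected counts E_i = n·p_i: 110×0.16 = 17.6, 110×0.43 = 47.3, 110×0.41 = 45.1.
χ² = (18−17.6)²/17.6 + (45−47.3)²/47.3 + (47−45.1)²/45.1
   = 0.0091 + 0.1118 + 0.0800
Sum = 0.201

0.201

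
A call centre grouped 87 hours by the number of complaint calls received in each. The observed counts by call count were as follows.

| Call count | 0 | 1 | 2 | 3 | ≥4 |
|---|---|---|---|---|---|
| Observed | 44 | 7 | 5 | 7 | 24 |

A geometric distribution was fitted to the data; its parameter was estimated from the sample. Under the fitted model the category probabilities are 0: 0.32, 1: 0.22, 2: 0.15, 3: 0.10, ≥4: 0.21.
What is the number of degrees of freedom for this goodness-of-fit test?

There are k = 5 categories and 1 parameter estimated from the data, so df = 5 − 1 − 1 = 3.

3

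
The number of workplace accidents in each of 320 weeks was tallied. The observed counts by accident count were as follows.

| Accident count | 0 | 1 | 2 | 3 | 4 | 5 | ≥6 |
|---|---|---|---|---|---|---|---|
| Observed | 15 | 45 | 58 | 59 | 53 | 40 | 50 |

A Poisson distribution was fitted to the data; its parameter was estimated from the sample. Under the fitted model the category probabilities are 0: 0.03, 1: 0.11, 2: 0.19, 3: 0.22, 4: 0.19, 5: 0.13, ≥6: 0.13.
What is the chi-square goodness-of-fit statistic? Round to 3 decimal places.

Expected counts E_i = n·p_i: 320×0.03 = 9.6, 320×0.11 = 35.2, 320×0.19 = 60.8, 320×0.22 = 70.4, 320×0.19 = 60.8, 320×0.13 = 41.6, 320×0.13 = 41.6.
χ² = (15−9.6)²/9.6 + (45−35.2)²/35.2 + (58−60.8)²/60.8 + (59−70.4)²/70.4 + (53−60.8)²/60.8 + (40−41.6)²/41.6 + (50−41.6)²/41.6
   = 3.0375 + 2.7284 + 0.1289 + 1.8460 + 1.0007 + 0.0615 + 1.6962
Sum = 10.499

10.499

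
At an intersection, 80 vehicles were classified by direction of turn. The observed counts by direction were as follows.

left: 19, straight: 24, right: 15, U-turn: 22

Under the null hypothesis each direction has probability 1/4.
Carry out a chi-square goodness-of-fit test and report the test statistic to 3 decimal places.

2.300

Expected count for each of the 4 categories: 80/4 = 20.
χ² = (19−20)²/20 + (24−20)²/20 + (15−20)²/20 + (22−20)²/20
   = 0.0500 + 0.8000 + 1.2500 + 0.2000
Sum = 2.300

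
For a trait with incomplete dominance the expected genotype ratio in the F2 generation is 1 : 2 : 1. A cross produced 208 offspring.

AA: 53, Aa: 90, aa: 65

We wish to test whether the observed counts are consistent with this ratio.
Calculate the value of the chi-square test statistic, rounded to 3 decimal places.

Ratio total = 4. Expected counts: 208×1/4 = 52, 208×2/4 = 104, 208×1/4 = 52.
cat         O        E   (O−E)²/E
AA         53       52     0.0192
Aa         90      104     1.8846
aa         65       52     3.2500
Sum = 5.154

5.154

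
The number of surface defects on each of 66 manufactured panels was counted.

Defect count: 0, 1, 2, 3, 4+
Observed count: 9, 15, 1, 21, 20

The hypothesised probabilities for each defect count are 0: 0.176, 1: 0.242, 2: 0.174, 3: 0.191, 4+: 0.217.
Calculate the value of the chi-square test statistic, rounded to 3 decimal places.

Expected counts E_i = n·p_i: 66×0.176 = 11.616, 66×0.242 = 15.972, 66×0.174 = 11.484, 66×0.191 = 12.606, 66×0.217 = 14.322.
0: (9 − 11.616)²/11.616 = 6.843456/11.616 = 0.5891
1: (15 − 15.972)²/15.972 = 0.944784/15.972 = 0.0592
2: (1 − 11.484)²/11.484 = 109.914256/11.484 = 9.5711
3: (21 − 12.606)²/12.606 = 70.459236/12.606 = 5.5893
4+: (20 − 14.322)²/14.322 = 32.239684/14.322 = 2.2511
Sum = 18.060

18.060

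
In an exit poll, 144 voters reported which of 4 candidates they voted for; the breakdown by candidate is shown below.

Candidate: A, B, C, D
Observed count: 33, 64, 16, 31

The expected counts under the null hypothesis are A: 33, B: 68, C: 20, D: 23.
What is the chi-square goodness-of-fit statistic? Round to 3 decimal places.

χ² = (33−33)²/33 + (64−68)²/68 + (16−20)²/20 + (31−23)²/23
   = 0.0000 + 0.2353 + 0.8000 + 2.7826
Sum = 3.818

3.818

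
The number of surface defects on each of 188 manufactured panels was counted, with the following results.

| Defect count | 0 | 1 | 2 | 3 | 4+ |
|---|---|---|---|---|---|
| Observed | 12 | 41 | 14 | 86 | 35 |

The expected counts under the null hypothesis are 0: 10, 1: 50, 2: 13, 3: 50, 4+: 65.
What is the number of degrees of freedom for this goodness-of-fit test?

There are k = 5 categories and no parameters were estimated from the data, so df = 5 − 1 = 4.

4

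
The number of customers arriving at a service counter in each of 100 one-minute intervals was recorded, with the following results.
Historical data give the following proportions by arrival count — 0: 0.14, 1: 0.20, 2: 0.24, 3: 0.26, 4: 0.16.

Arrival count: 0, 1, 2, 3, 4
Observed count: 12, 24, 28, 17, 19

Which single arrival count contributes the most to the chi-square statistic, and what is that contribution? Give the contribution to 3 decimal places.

3, 3.115

Expected counts E_i = n·p_i: 100×0.14 = 14, 100×0.20 = 20, 100×0.24 = 24, 100×0.26 = 26, 100×0.16 = 16.
cat         O        E   (O−E)²/E
0          12       14     0.2857
1          24       20     0.8000
2          28       24     0.6667
3          17       26     3.1154
4          19       16     0.5625
The largest term is for 3: 3.115.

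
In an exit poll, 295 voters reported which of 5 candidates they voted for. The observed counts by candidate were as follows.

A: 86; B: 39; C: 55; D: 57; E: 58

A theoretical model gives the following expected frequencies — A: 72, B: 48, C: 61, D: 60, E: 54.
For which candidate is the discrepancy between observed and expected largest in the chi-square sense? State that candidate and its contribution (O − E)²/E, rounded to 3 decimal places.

A, 2.722

χ² = (86−72)²/72 + (39−48)²/48 + (55−61)²/61 + (57−60)²/60 + (58−54)²/54
   = 2.7222 + 1.6875 + 0.5902 + 0.1500 + 0.2963
The largest term is for A: 2.722.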